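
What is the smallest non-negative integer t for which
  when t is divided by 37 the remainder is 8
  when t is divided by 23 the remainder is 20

Combine the congruences pairwise.
From t ≡ 8 (mod 37) write t = 8 + 37s. Substituting into t ≡ 20 (mod 23) gives 37s ≡ 12 (mod 23), and since 14⁻¹ ≡ 5 (mod 23), s ≡ 14. Hence t ≡ 8 + 37·14 = 526 (mod 851).

526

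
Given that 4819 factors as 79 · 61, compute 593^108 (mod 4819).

Mod 79: 593 ≡ 40; by Fermat, exponent reduces to 108 mod 78 = 30; 40^30 ≡ 38 (mod 79).
Mod 61: 593 ≡ 44; by Fermat, exponent reduces to 108 mod 60 = 48; 44^48 ≡ 58 (mod 61).
Combine by CRT: x ≡ 38 (mod 79), x ≡ 58 (mod 61) ⇒ x ≡ 2803 (mod 4819).

2803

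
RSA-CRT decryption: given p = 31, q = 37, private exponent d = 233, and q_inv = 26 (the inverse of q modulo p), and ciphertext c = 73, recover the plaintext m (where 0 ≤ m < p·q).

d_p = d mod (p−1) = 233 mod 30 = 23; d_q = d mod (q−1) = 17.
m₁ = c^(d_p) mod p: c ≡ 11 (mod 31), and 11^23 mod 31 = 12.
m₂ = c^(d_q) mod q: c ≡ 36 (mod 37), and 36^17 mod 37 = 36.
h = q_inv·(m₁ − m₂) mod p = 26·(12 − 36) mod 31 = 27.
m = m₂ + h·q = 36 + 27·37 = 1035.

1035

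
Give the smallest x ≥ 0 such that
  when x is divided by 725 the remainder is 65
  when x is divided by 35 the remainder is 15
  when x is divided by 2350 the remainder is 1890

Combine the congruences pairwise.
gcd(725, 35) = 5 and 5 | (15 − 65), so the pair is consistent; merging gives x ≡ 3690 (mod 5075), where 5075 = lcm(725, 35).
gcd(5075, 2350) = 25 and 25 | (1890 − 3690), so the pair is consistent; merging gives x ≡ 74740 (mod 477050), where 477050 = lcm(5075, 2350).
The solution is unique modulo lcm(725, 35, 2350) = 477050.

74740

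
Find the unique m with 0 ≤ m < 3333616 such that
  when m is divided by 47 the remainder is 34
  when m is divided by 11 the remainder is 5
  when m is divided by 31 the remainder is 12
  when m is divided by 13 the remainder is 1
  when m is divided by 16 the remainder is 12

3095548

The moduli are pairwise coprime; N = 47·11·31·13·16 = 3333616.
N/47 = 70928; 70928 ≡ 5 (mod 47); 5·19 ≡ 1, so inverse 19.
N/11 = 303056; 303056 ≡ 6 (mod 11); 6·2 ≡ 1, so inverse 2.
N/31 = 107536; 107536 ≡ 28 (mod 31); 28·10 ≡ 1, so inverse 10.
N/13 = 256432; 256432 ≡ 7 (mod 13); 7·2 ≡ 1, so inverse 2.
N/16 = 208351; 208351 ≡ 15 (mod 16); 15·15 ≡ 1, so inverse 15.
m ≡ 34·70928·19 + 5·303056·2 + 12·107536·10 + 1·256432·2 + 12·208351·15 = 99770412.
99770412 mod 3333616 = 3095548.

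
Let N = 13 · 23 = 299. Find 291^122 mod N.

77

Mod 13: 291 ≡ 5; by Fermat, exponent reduces to 122 mod 12 = 2; 5^2 ≡ 12 (mod 13).
Mod 23: 291 ≡ 15; by Fermat, exponent reduces to 122 mod 22 = 12; 15^12 ≡ 8 (mod 23).
Combine by CRT: x ≡ 12 (mod 13), x ≡ 8 (mod 23) ⇒ x ≡ 77 (mod 299).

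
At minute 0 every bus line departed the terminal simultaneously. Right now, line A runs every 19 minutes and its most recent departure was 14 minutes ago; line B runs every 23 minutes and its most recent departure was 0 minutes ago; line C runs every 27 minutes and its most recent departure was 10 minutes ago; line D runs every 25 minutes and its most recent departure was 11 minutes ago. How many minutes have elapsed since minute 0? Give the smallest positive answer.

From t ≡ 14 (mod 19) write t = 14 + 19s. Substituting into t ≡ 0 (mod 23) gives 19s ≡ 9 (mod 23), and since 19⁻¹ ≡ 17 (mod 23), s ≡ 15. Hence t ≡ 14 + 19·15 = 299 (mod 437).
From t ≡ 299 (mod 437) write t = 299 + 437s. Substituting into t ≡ 10 (mod 27) gives 437s ≡ 8 (mod 27), and since 5⁻¹ ≡ 11 (mod 27), s ≡ 7. Hence t ≡ 299 + 437·7 = 3358 (mod 11799).
From t ≡ 3358 (mod 11799) write t = 3358 + 11799s. Substituting into t ≡ 11 (mod 25) gives 11799s ≡ 3 (mod 25), and since 24⁻¹ ≡ 24 (mod 25), s ≡ 22. Hence t ≡ 3358 + 11799·22 = 262936 (mod 294975).

262936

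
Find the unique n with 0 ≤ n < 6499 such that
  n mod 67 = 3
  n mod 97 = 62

From n ≡ 3 (mod 67) write n = 3 + 67t. Substituting into n ≡ 62 (mod 97) gives 67t ≡ 59 (mod 97), and since 67⁻¹ ≡ 42 (mod 97), t ≡ 53. Hence n ≡ 3 + 67·53 = 3554 (mod 6499).

3554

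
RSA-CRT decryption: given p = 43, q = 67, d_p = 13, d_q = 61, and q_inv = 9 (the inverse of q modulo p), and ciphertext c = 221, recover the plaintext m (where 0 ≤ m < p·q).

m₁ = c^(d_p) mod p: c ≡ 6 (mod 43), and 6^13 mod 43 = 6.
m₂ = c^(d_q) mod q: c ≡ 20 (mod 67), and 20^61 mod 67 = 31.
h = q_inv·(m₁ − m₂) mod p = 9·(6 − 31) mod 43 = 33.
m = m₂ + h·q = 31 + 33·67 = 2242.

2242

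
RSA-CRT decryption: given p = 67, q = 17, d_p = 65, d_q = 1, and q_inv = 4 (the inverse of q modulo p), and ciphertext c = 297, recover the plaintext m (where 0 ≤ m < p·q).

841

m₁ = c^(d_p) mod p: c ≡ 29 (mod 67), and 29^65 mod 67 = 37.
m₂ = c^(d_q) mod q: c ≡ 8 (mod 17), and 8^1 mod 17 = 8.
h = q_inv·(m₁ − m₂) mod p = 4·(37 − 8) mod 67 = 49.
m = m₂ + h·q = 8 + 49·17 = 841.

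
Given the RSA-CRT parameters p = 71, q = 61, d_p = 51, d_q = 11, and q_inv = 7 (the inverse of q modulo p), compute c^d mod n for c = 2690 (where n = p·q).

44

m₁ = c^(d_p) mod p: c ≡ 63 (mod 71), and 63^51 mod 71 = 44.
m₂ = c^(d_q) mod q: c ≡ 6 (mod 61), and 6^11 mod 61 = 44.
h = q_inv·(m₁ − m₂) mod p = 7·(44 − 44) mod 71 = 0.
m = m₂ + h·q = 44 + 0·61 = 44.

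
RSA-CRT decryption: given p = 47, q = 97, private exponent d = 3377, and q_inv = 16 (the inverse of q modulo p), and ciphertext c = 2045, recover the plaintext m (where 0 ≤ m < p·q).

d_p = d mod (p−1) = 3377 mod 46 = 19; d_q = d mod (q−1) = 17.
m₁ = c^(d_p) mod p: c ≡ 24 (mod 47), and 24^19 mod 47 = 16.
m₂ = c^(d_q) mod q: c ≡ 8 (mod 97), and 8^17 mod 97 = 8.
h = q_inv·(m₁ − m₂) mod p = 16·(16 − 8) mod 47 = 34.
m = m₂ + h·q = 8 + 34·97 = 3306.

3306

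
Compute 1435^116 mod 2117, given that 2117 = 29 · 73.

223

Mod 29: 1435 ≡ 14; by Fermat, exponent reduces to 116 mod 28 = 4; 14^4 ≡ 20 (mod 29).
Mod 73: 1435 ≡ 48; by Fermat, exponent reduces to 116 mod 72 = 44; 48^44 ≡ 4 (mod 73).
Combine by CRT: x ≡ 20 (mod 29), x ≡ 4 (mod 73) ⇒ x ≡ 223 (mod 2117).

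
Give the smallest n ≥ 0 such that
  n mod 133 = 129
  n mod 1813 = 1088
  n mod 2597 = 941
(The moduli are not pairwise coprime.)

632012

gcd(133, 1813) = 7 and 7 | (1088 − 129), so the pair is consistent; merging gives n ≡ 11966 (mod 34447), where 34447 = lcm(133, 1813).
gcd(34447, 2597) = 49 and 49 | (941 − 11966), so the pair is consistent; merging gives n ≡ 632012 (mod 1825691), where 1825691 = lcm(34447, 2597).
The solution is unique modulo lcm(133, 1813, 2597) = 1825691.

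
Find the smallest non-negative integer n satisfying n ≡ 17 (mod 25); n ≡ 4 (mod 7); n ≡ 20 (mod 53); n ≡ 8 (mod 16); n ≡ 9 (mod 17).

2264392

From n ≡ 17 (mod 25) write n = 17 + 25t. Substituting into n ≡ 4 (mod 7) gives 25t ≡ 1 (mod 7), and since 4⁻¹ ≡ 2 (mod 7), t ≡ 2. Hence n ≡ 17 + 25·2 = 67 (mod 175).
From n ≡ 67 (mod 175) write n = 67 + 175t. Substituting into n ≡ 20 (mod 53) gives 175t ≡ 6 (mod 53), and since 16⁻¹ ≡ 10 (mod 53), t ≡ 7. Hence n ≡ 67 + 175·7 = 1292 (mod 9275).
From n ≡ 1292 (mod 9275) write n = 1292 + 9275t. Substituting into n ≡ 8 (mod 16) gives 9275t ≡ 12 (mod 16), and since 11⁻¹ ≡ 3 (mod 16), t ≡ 4. Hence n ≡ 1292 + 9275·4 = 38392 (mod 148400).
From n ≡ 38392 (mod 148400) write n = 38392 + 148400t. Substituting into n ≡ 9 (mod 17) gives 148400t ≡ 3 (mod 17), and since 7⁻¹ ≡ 5 (mod 17), t ≡ 15. Hence n ≡ 38392 + 148400·15 = 2264392 (mod 2522800).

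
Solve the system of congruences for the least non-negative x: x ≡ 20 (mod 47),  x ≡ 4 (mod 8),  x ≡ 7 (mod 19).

The moduli are pairwise coprime; N = 47·8·19 = 7144.
N/47 = 152; 152 ≡ 11 (mod 47); 11·30 ≡ 1, so inverse 30.
N/8 = 893; 893 ≡ 5 (mod 8); 5·5 ≡ 1, so inverse 5.
N/19 = 376; 376 ≡ 15 (mod 19); 15·14 ≡ 1, so inverse 14.
x ≡ 20·152·30 + 4·893·5 + 7·376·14 = 145908.
145908 mod 7144 = 3028.

3028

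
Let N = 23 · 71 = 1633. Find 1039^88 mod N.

162

Mod 23: 1039 ≡ 4; since 22 | 88, by Fermat 4^88 ≡ 1 (mod 23).
Mod 71: 1039 ≡ 45; by Fermat, exponent reduces to 88 mod 70 = 18; 45^18 ≡ 20 (mod 71).
Combine by CRT: x ≡ 1 (mod 23), x ≡ 20 (mod 71) ⇒ x ≡ 162 (mod 1633).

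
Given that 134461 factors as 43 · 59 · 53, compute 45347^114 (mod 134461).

Mod 43: 45347 ≡ 25; by Fermat, exponent reduces to 114 mod 42 = 30; 25^30 ≡ 11 (mod 43).
Mod 59: 45347 ≡ 35; by Fermat, exponent reduces to 114 mod 58 = 56; 35^56 ≡ 21 (mod 59).
Mod 53: 45347 ≡ 32; by Fermat, exponent reduces to 114 mod 52 = 10; 32^10 ≡ 40 (mod 53).
Combine by CRT: x ≡ 11 (mod 43), x ≡ 21 (mod 59), x ≡ 40 (mod 53) ⇒ x ≡ 75777 (mod 134461).

75777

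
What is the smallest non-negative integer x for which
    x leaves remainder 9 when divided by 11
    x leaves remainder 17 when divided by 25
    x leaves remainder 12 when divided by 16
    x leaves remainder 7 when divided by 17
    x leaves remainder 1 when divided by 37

The moduli are pairwise coprime; N = 11·25·16·17·37 = 2767600.
N/11 = 251600; 251600 ≡ 8 (mod 11); 8·7 ≡ 1, so inverse 7.
N/25 = 110704; 110704 ≡ 4 (mod 25); 4·19 ≡ 1, so inverse 19.
N/16 = 172975; 172975 ≡ 15 (mod 16); 15·15 ≡ 1, so inverse 15.
N/17 = 162800; 162800 ≡ 8 (mod 17); 8·15 ≡ 1, so inverse 15.
N/37 = 74800; 74800 ≡ 23 (mod 37); 23·29 ≡ 1, so inverse 29.
x ≡ 9·251600·7 + 17·110704·19 + 12·172975·15 + 7·162800·15 + 1·74800·29 = 102006892.
102006892 mod 2767600 = 2373292.

2373292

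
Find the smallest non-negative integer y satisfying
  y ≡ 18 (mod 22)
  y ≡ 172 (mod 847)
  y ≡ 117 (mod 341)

8642

gcd(22, 847) = 11 and 11 | (172 − 18), so the pair is consistent; merging gives y ≡ 172 (mod 1694), where 1694 = lcm(22, 847).
gcd(1694, 341) = 11 and 11 | (117 − 172), so the pair is consistent; merging gives y ≡ 8642 (mod 52514), where 52514 = lcm(1694, 341).
The solution is unique modulo lcm(22, 847, 341) = 52514.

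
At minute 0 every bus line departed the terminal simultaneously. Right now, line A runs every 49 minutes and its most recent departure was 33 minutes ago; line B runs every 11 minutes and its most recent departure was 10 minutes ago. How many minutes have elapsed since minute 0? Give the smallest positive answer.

131

From t ≡ 33 (mod 49) write t = 33 + 49s. Substituting into t ≡ 10 (mod 11) gives 49s ≡ 10 (mod 11), and since 5⁻¹ ≡ 9 (mod 11), s ≡ 2. Hence t ≡ 33 + 49·2 = 131 (mod 539).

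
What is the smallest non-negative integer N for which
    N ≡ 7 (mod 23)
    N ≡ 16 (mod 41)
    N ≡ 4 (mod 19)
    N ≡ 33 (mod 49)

The moduli are pairwise coprime; M = 23·41·19·49 = 877933.
M/23 = 38171; 38171 ≡ 14 (mod 23); 14·5 ≡ 1, so inverse 5.
M/41 = 21413; 21413 ≡ 11 (mod 41); 11·15 ≡ 1, so inverse 15.
M/19 = 46207; 46207 ≡ 18 (mod 19); 18·18 ≡ 1, so inverse 18.
M/49 = 17917; 17917 ≡ 32 (mod 49); 32·23 ≡ 1, so inverse 23.
N ≡ 7·38171·5 + 16·21413·15 + 4·46207·18 + 33·17917·23 = 23401012.
23401012 mod 877933 = 574754.

574754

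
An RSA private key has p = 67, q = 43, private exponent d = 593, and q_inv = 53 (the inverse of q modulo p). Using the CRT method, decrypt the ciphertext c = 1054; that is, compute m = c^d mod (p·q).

d_p = d mod (p−1) = 593 mod 66 = 65; d_q = d mod (q−1) = 5.
m₁ = c^(d_p) mod p: c ≡ 49 (mod 67), and 49^65 mod 67 = 26.
m₂ = c^(d_q) mod q: c ≡ 22 (mod 43), and 22^5 mod 43 = 39.
h = q_inv·(m₁ − m₂) mod p = 53·(26 − 39) mod 67 = 48.
m = m₂ + h·q = 39 + 48·43 = 2103.

2103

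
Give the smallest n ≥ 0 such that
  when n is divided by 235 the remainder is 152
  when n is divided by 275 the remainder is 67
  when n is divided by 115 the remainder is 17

gcd(235, 275) = 5 and 5 | (67 − 152), so the pair is consistent; merging gives n ≡ 2267 (mod 12925), where 12925 = lcm(235, 275).
gcd(12925, 115) = 5 and 5 | (17 − 2267), so the pair is consistent; merging gives n ≡ 247842 (mod 297275), where 297275 = lcm(12925, 115).
The solution is unique modulo lcm(235, 275, 115) = 297275.

247842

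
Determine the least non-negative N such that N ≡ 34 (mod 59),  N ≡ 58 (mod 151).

From N ≡ 34 (mod 59) write N = 34 + 59t. Substituting into N ≡ 58 (mod 151) gives 59t ≡ 24 (mod 151), and since 59⁻¹ ≡ 64 (mod 151), t ≡ 26. Hence N ≡ 34 + 59·26 = 1568 (mod 8909).

1568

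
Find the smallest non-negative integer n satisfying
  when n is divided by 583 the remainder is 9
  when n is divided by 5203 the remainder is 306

gcd(583, 5203) = 11 and 11 | (306 − 9), so the pair is consistent; merging gives n ≡ 104366 (mod 275759), where 275759 = lcm(583, 5203).
The solution is unique modulo lcm(583, 5203) = 275759.

104366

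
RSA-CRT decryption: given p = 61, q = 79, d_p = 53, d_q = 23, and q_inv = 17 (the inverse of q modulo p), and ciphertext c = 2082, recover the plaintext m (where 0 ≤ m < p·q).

m₁ = c^(d_p) mod p: c ≡ 8 (mod 61), and 8^53 mod 61 = 37.
m₂ = c^(d_q) mod q: c ≡ 28 (mod 79), and 28^23 mod 79 = 53.
h = q_inv·(m₁ − m₂) mod p = 17·(37 − 53) mod 61 = 33.
m = m₂ + h·q = 53 + 33·79 = 2660.

2660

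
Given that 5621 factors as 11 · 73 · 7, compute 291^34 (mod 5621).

Mod 11: 291 ≡ 5; by Fermat, exponent reduces to 34 mod 10 = 4; 5^4 ≡ 9 (mod 11).
Mod 73: 291 ≡ 72; 72^34 ≡ 1 (mod 73).
Mod 7: 291 ≡ 4; by Fermat, exponent reduces to 34 mod 6 = 4; 4^4 ≡ 4 (mod 7).
Combine by CRT: x ≡ 9 (mod 11), x ≡ 1 (mod 73), x ≡ 4 (mod 7) ⇒ x ≡ 4673 (mod 5621).

4673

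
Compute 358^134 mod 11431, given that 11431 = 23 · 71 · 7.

Mod 23: 358 ≡ 13; by Fermat, exponent reduces to 134 mod 22 = 2; 13^2 ≡ 8 (mod 23).
Mod 71: 358 ≡ 3; by Fermat, exponent reduces to 134 mod 70 = 64; 3^64 ≡ 15 (mod 71).
Mod 7: 358 ≡ 1; by Fermat, exponent reduces to 134 mod 6 = 2; 1^2 ≡ 1 (mod 7).
Combine by CRT: x ≡ 8 (mod 23), x ≡ 15 (mod 71), x ≡ 1 (mod 7) ⇒ x ≡ 5482 (mod 11431).

5482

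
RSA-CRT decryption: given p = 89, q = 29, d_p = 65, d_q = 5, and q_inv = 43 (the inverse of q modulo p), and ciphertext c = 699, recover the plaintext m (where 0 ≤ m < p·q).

m₁ = c^(d_p) mod p: c ≡ 76 (mod 89), and 76^65 mod 89 = 59.
m₂ = c^(d_q) mod q: c ≡ 3 (mod 29), and 3^5 mod 29 = 11.
h = q_inv·(m₁ − m₂) mod p = 43·(59 − 11) mod 89 = 17.
m = m₂ + h·q = 11 + 17·29 = 504.

504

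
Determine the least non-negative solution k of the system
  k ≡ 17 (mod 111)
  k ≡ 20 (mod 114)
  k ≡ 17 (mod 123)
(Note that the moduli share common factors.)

113792

gcd(111, 114) = 3 and 3 | (20 − 17), so the pair is consistent; merging gives k ≡ 4124 (mod 4218), where 4218 = lcm(111, 114).
gcd(4218, 123) = 3 and 3 | (17 − 4124), so the pair is consistent; merging gives k ≡ 113792 (mod 172938), where 172938 = lcm(4218, 123).
The solution is unique modulo lcm(111, 114, 123) = 172938.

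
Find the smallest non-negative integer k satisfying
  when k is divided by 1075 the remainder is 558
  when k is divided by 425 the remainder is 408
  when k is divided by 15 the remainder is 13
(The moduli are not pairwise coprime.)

24208

Combine the congruences pairwise.
gcd(1075, 425) = 25 and 25 | (408 − 558), so the pair is consistent; merging gives k ≡ 5933 (mod 18275), where 18275 = lcm(1075, 425).
gcd(18275, 15) = 5 and 5 | (13 − 5933), so the pair is consistent; merging gives k ≡ 24208 (mod 54825), where 54825 = lcm(18275, 15).
The solution is unique modulo lcm(1075, 425, 15) = 54825.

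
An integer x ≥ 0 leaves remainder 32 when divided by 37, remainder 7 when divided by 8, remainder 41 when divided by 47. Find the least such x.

Combine the congruences pairwise.
From x ≡ 32 (mod 37) write x = 32 + 37t. Substituting into x ≡ 7 (mod 8) gives 37t ≡ 7 (mod 8), and since 5⁻¹ ≡ 5 (mod 8), t ≡ 3. Hence x ≡ 32 + 37·3 = 143 (mod 296).
From x ≡ 143 (mod 296) write x = 143 + 296t. Substituting into x ≡ 41 (mod 47) gives 296t ≡ 39 (mod 47), and since 14⁻¹ ≡ 37 (mod 47), t ≡ 33. Hence x ≡ 143 + 296·33 = 9911 (mod 13912).

9911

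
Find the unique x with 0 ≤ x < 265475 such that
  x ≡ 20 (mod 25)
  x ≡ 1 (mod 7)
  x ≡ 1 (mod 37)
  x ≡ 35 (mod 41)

The moduli are pairwise coprime; N = 25·7·37·41 = 265475.
N/25 = 10619; 10619 ≡ 19 (mod 25); 19·4 ≡ 1, so inverse 4.
N/7 = 37925; 37925 ≡ 6 (mod 7); 6·6 ≡ 1, so inverse 6.
N/37 = 7175; 7175 ≡ 34 (mod 37); 34·12 ≡ 1, so inverse 12.
N/41 = 6475; 6475 ≡ 38 (mod 41); 38·27 ≡ 1, so inverse 27.
x ≡ 20·10619·4 + 1·37925·6 + 1·7175·12 + 35·6475·27 = 7282045.
7282045 mod 265475 = 114220.

114220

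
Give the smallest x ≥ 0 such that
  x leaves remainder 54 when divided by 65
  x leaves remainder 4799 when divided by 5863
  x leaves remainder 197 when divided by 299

Combine the congruences pairwise.
gcd(65, 5863) = 13 and 13 | (4799 − 54), so the pair is consistent; merging gives x ≡ 4799 (mod 29315), where 29315 = lcm(65, 5863).
gcd(29315, 299) = 13 and 13 | (197 − 4799), so the pair is consistent; merging gives x ≡ 415209 (mod 674245), where 674245 = lcm(29315, 299).
The solution is unique modulo lcm(65, 5863, 299) = 674245.

415209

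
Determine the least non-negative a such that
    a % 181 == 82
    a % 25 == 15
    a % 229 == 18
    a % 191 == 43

The moduli are pairwise coprime; N = 181·25·229·191 = 197918975.
N/181 = 1093475; 1093475 ≡ 54 (mod 181); 54·57 ≡ 1, so inverse 57.
N/25 = 7916759; 7916759 ≡ 9 (mod 25); 9·14 ≡ 1, so inverse 14.
N/229 = 864275; 864275 ≡ 29 (mod 229); 29·79 ≡ 1, so inverse 79.
N/191 = 1036225; 1036225 ≡ 50 (mod 191); 50·149 ≡ 1, so inverse 149.
a ≡ 82·1093475·57 + 15·7916759·14 + 18·864275·79 + 43·1036225·149 = 14641514165.
14641514165 mod 197918975 = 193428990.

193428990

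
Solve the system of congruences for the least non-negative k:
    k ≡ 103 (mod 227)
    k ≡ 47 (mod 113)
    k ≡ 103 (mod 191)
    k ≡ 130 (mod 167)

The moduli are pairwise coprime; N = 227·113·191·167 = 818189947.
N/227 = 3604361; 3604361 ≡ 55 (mod 227); 55·194 ≡ 1, so inverse 194.
N/113 = 7240619; 7240619 ≡ 31 (mod 113); 31·62 ≡ 1, so inverse 62.
N/191 = 4283717; 4283717 ≡ 160 (mod 191); 160·154 ≡ 1, so inverse 154.
N/167 = 4899341; 4899341 ≡ 62 (mod 167); 62·132 ≡ 1, so inverse 132.
k ≡ 103·3604361·194 + 47·7240619·62 + 103·4283717·154 + 130·4899341·132 = 245142515882.
245142515882 mod 818189947 = 503721729.

503721729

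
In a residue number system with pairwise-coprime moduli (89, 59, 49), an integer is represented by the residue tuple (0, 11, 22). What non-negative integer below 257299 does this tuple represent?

From x ≡ 0 (mod 89) write x = 0 + 89t. Substituting into x ≡ 11 (mod 59) gives 89t ≡ 11 (mod 59), and since 30⁻¹ ≡ 2 (mod 59), t ≡ 22. Hence x ≡ 0 + 89·22 = 1958 (mod 5251).
From x ≡ 1958 (mod 5251) write x = 1958 + 5251t. Substituting into x ≡ 22 (mod 49) gives 5251t ≡ 24 (mod 49), and since 8⁻¹ ≡ 43 (mod 49), t ≡ 3. Hence x ≡ 1958 + 5251·3 = 17711 (mod 257299).

17711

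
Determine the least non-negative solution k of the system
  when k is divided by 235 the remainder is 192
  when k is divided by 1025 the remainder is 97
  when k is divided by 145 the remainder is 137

Combine the congruences pairwise.
gcd(235, 1025) = 5 and 5 | (97 − 192), so the pair is consistent; merging gives k ≡ 26747 (mod 48175), where 48175 = lcm(235, 1025).
gcd(48175, 145) = 5 and 5 | (137 − 26747), so the pair is consistent; merging gives k ≡ 123097 (mod 1397075), where 1397075 = lcm(48175, 145).
The solution is unique modulo lcm(235, 1025, 145) = 1397075.

123097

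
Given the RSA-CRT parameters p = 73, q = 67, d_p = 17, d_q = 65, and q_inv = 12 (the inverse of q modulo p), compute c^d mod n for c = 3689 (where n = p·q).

m₁ = c^(d_p) mod p: c ≡ 39 (mod 73), and 39^17 mod 73 = 40.
m₂ = c^(d_q) mod q: c ≡ 4 (mod 67), and 4^65 mod 67 = 17.
h = q_inv·(m₁ − m₂) mod p = 12·(40 − 17) mod 73 = 57.
m = m₂ + h·q = 17 + 57·67 = 3836.

3836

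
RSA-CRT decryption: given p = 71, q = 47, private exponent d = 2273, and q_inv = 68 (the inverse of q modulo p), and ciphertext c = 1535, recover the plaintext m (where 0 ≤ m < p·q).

d_p = d mod (p−1) = 2273 mod 70 = 33; d_q = d mod (q−1) = 19.
m₁ = c^(d_p) mod p: c ≡ 44 (mod 71), and 44^33 mod 71 = 56.
m₂ = c^(d_q) mod q: c ≡ 31 (mod 47), and 31^19 mod 47 = 13.
h = q_inv·(m₁ − m₂) mod p = 68·(56 − 13) mod 71 = 13.
m = m₂ + h·q = 13 + 13·47 = 624.

624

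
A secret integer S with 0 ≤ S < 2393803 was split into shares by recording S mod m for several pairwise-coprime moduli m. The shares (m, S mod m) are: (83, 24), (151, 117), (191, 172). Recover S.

1286939

The moduli are pairwise coprime; N = 83·151·191 = 2393803.
N/83 = 28841; 28841 ≡ 40 (mod 83); 40·27 ≡ 1, so inverse 27.
N/151 = 15853; 15853 ≡ 149 (mod 151); 149·75 ≡ 1, so inverse 75.
N/191 = 12533; 12533 ≡ 118 (mod 191); 118·34 ≡ 1, so inverse 34.
S ≡ 24·28841·27 + 117·15853·75 + 172·12533·34 = 231092027.
231092027 mod 2393803 = 1286939.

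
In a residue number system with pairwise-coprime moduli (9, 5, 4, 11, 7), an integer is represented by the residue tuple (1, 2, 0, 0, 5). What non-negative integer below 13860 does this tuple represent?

The moduli are pairwise coprime; N = 9·5·4·11·7 = 13860.
N/9 = 1540; 1540 ≡ 1 (mod 9), inverse 1.
N/5 = 2772; 2772 ≡ 2 (mod 5); 2·3 ≡ 1, so inverse 3.
N/4 = 3465; 3465 ≡ 1 (mod 4), inverse 1.
N/11 = 1260; 1260 ≡ 6 (mod 11); 6·2 ≡ 1, so inverse 2.
N/7 = 1980; 1980 ≡ 6 (mod 7); 6·6 ≡ 1, so inverse 6.
x ≡ 1·1540·1 + 2·2772·3 + 0·3465·1 + 0·1260·2 + 5·1980·6 = 77572.
77572 mod 13860 = 8272.

8272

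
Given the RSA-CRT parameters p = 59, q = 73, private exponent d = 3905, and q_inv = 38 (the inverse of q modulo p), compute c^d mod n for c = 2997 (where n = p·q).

d_p = d mod (p−1) = 3905 mod 58 = 19; d_q = d mod (q−1) = 17.
m₁ = c^(d_p) mod p: c ≡ 47 (mod 59), and 47^19 mod 59 = 55.
m₂ = c^(d_q) mod q: c ≡ 4 (mod 73), and 4^17 mod 73 = 55.
h = q_inv·(m₁ − m₂) mod p = 38·(55 − 55) mod 59 = 0.
m = m₂ + h·q = 55 + 0·73 = 55.

55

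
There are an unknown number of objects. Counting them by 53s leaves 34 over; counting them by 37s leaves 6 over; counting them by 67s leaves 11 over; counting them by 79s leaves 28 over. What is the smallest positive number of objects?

From N ≡ 34 (mod 53) write N = 34 + 53t. Substituting into N ≡ 6 (mod 37) gives 53t ≡ 9 (mod 37), and since 16⁻¹ ≡ 7 (mod 37), t ≡ 26. Hence N ≡ 34 + 53·26 = 1412 (mod 1961).
From N ≡ 1412 (mod 1961) write N = 1412 + 1961t. Substituting into N ≡ 11 (mod 67) gives 1961t ≡ 6 (mod 67), and since 18⁻¹ ≡ 41 (mod 67), t ≡ 45. Hence N ≡ 1412 + 1961·45 = 89657 (mod 131387).
From N ≡ 89657 (mod 131387) write N = 89657 + 131387t. Substituting into N ≡ 28 (mod 79) gives 131387t ≡ 36 (mod 79), and since 10⁻¹ ≡ 8 (mod 79), t ≡ 51. Hence N ≡ 89657 + 131387·51 = 6790394 (mod 10379573).

6790394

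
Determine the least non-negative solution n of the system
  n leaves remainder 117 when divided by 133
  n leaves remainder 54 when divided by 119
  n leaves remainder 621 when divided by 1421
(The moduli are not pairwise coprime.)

gcd(133, 119) = 7 and 7 | (54 − 117), so the pair is consistent; merging gives n ≡ 649 (mod 2261), where 2261 = lcm(133, 119).
gcd(2261, 1421) = 7 and 7 | (621 − 649), so the pair is consistent; merging gives n ≡ 260664 (mod 458983), where 458983 = lcm(2261, 1421).
The solution is unique modulo lcm(133, 119, 1421) = 458983.

260664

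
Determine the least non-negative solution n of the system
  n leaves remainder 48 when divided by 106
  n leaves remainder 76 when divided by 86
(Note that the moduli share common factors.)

gcd(106, 86) = 2 and 2 | (76 − 48), so the pair is consistent; merging gives n ≡ 1108 (mod 4558), where 4558 = lcm(106, 86).
The solution is unique modulo lcm(106, 86) = 4558.

1108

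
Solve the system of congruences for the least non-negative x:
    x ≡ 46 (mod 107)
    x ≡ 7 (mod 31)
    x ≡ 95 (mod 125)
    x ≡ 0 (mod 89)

10288845

The moduli are pairwise coprime; N = 107·31·125·89 = 36901625.
N/107 = 344875; 344875 ≡ 14 (mod 107); 14·23 ≡ 1, so inverse 23.
N/31 = 1190375; 1190375 ≡ 6 (mod 31); 6·26 ≡ 1, so inverse 26.
N/125 = 295213; 295213 ≡ 88 (mod 125); 88·27 ≡ 1, so inverse 27.
N/89 = 414625; 414625 ≡ 63 (mod 89); 63·65 ≡ 1, so inverse 65.
x ≡ 46·344875·23 + 7·1190375·26 + 95·295213·27 + 0·414625·65 = 1338747345.
1338747345 mod 36901625 = 10288845.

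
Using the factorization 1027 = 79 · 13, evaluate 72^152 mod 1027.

367

Mod 79: 72 ≡ 72; by Fermat, exponent reduces to 152 mod 78 = 74; 72^74 ≡ 51 (mod 79).
Mod 13: 72 ≡ 7; by Fermat, exponent reduces to 152 mod 12 = 8; 7^8 ≡ 3 (mod 13).
Combine by CRT: x ≡ 51 (mod 79), x ≡ 3 (mod 13) ⇒ x ≡ 367 (mod 1027).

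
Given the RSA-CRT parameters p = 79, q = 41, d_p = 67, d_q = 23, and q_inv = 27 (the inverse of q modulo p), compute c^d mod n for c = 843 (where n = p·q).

1056

m₁ = c^(d_p) mod p: c ≡ 53 (mod 79), and 53^67 mod 79 = 29.
m₂ = c^(d_q) mod q: c ≡ 23 (mod 41), and 23^23 mod 41 = 31.
h = q_inv·(m₁ − m₂) mod p = 27·(29 − 31) mod 79 = 25.
m = m₂ + h·q = 31 + 25·41 = 1056.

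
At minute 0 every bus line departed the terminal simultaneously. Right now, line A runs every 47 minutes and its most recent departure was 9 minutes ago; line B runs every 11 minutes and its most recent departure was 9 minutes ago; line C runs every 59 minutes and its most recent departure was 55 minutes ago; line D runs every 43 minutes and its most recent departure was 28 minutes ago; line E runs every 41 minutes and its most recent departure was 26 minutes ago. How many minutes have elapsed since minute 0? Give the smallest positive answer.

Combine the congruences pairwise.
From t ≡ 9 (mod 47) write t = 9 + 47s. Substituting into t ≡ 9 (mod 11) gives 47s ≡ 0 (mod 11), and since 3⁻¹ ≡ 4 (mod 11), s ≡ 0. Hence t ≡ 9 + 47·0 = 9 (mod 517).
From t ≡ 9 (mod 517) write t = 9 + 517s. Substituting into t ≡ 55 (mod 59) gives 517s ≡ 46 (mod 59), and since 45⁻¹ ≡ 21 (mod 59), s ≡ 22. Hence t ≡ 9 + 517·22 = 11383 (mod 30503).
From t ≡ 11383 (mod 30503) write t = 11383 + 30503s. Substituting into t ≡ 28 (mod 43) gives 30503s ≡ 40 (mod 43), and since 16⁻¹ ≡ 35 (mod 43), s ≡ 24. Hence t ≡ 11383 + 30503·24 = 743455 (mod 1311629).
From t ≡ 743455 (mod 1311629) write t = 743455 + 1311629s. Substituting into t ≡ 26 (mod 41) gives 1311629s ≡ 24 (mod 41), and since 39⁻¹ ≡ 20 (mod 41), s ≡ 29. Hence t ≡ 743455 + 1311629·29 = 38780696 (mod 53776789).

38780696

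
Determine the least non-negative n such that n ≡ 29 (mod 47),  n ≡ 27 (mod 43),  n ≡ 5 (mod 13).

15163

From n ≡ 29 (mod 47) write n = 29 + 47t. Substituting into n ≡ 27 (mod 43) gives 47t ≡ 41 (mod 43), and since 4⁻¹ ≡ 11 (mod 43), t ≡ 21. Hence n ≡ 29 + 47·21 = 1016 (mod 2021).
From n ≡ 1016 (mod 2021) write n = 1016 + 2021t. Substituting into n ≡ 5 (mod 13) gives 2021t ≡ 3 (mod 13), and since 6⁻¹ ≡ 11 (mod 13), t ≡ 7. Hence n ≡ 1016 + 2021·7 = 15163 (mod 26273).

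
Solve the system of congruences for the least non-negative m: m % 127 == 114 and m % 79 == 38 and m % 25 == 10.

Combine the congruences pairwise.
From m ≡ 114 (mod 127) write m = 114 + 127t. Substituting into m ≡ 38 (mod 79) gives 127t ≡ 3 (mod 79), and since 48⁻¹ ≡ 28 (mod 79), t ≡ 5. Hence m ≡ 114 + 127·5 = 749 (mod 10033).
From m ≡ 749 (mod 10033) write m = 749 + 10033t. Substituting into m ≡ 10 (mod 25) gives 10033t ≡ 11 (mod 25), and since 8⁻¹ ≡ 22 (mod 25), t ≡ 17. Hence m ≡ 749 + 10033·17 = 171310 (mod 250825).

171310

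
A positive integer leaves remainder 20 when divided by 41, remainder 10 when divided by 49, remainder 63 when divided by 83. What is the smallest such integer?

The moduli are pairwise coprime; N = 41·49·83 = 166747.
N/41 = 4067; 4067 ≡ 8 (mod 41); 8·36 ≡ 1, so inverse 36.
N/49 = 3403; 3403 ≡ 22 (mod 49); 22·29 ≡ 1, so inverse 29.
N/83 = 2009; 2009 ≡ 17 (mod 83); 17·44 ≡ 1, so inverse 44.
k ≡ 20·4067·36 + 10·3403·29 + 63·2009·44 = 9484058.
9484058 mod 166747 = 146226.

146226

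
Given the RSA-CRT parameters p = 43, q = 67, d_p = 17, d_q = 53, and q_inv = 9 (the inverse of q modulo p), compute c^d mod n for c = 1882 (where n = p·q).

m₁ = c^(d_p) mod p: c ≡ 33 (mod 43), and 33^17 mod 43 = 34.
m₂ = c^(d_q) mod q: c ≡ 6 (mod 67), and 6^53 mod 67 = 55.
h = q_inv·(m₁ − m₂) mod p = 9·(34 − 55) mod 43 = 26.
m = m₂ + h·q = 55 + 26·67 = 1797.

1797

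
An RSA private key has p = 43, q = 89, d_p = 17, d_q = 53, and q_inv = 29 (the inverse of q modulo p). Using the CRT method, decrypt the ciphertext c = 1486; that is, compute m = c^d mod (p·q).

m₁ = c^(d_p) mod p: c ≡ 24 (mod 43), and 24^17 mod 43 = 25.
m₂ = c^(d_q) mod q: c ≡ 62 (mod 89), and 62^53 mod 89 = 74.
h = q_inv·(m₁ − m₂) mod p = 29·(25 − 74) mod 43 = 41.
m = m₂ + h·q = 74 + 41·89 = 3723.

3723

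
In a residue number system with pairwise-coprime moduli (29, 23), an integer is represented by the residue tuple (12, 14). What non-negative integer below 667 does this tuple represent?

From x ≡ 12 (mod 29) write x = 12 + 29t. Substituting into x ≡ 14 (mod 23) gives 29t ≡ 2 (mod 23), and since 6⁻¹ ≡ 4 (mod 23), t ≡ 8. Hence x ≡ 12 + 29·8 = 244 (mod 667).

244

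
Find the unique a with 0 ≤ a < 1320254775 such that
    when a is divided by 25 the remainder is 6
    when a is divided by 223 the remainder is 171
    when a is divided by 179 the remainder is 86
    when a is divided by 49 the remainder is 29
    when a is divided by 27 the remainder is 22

The moduli are pairwise coprime; N = 25·223·179·49·27 = 1320254775.
N/25 = 52810191; 52810191 ≡ 16 (mod 25); 16·11 ≡ 1, so inverse 11.
N/223 = 5920425; 5920425 ≡ 221 (mod 223); 221·111 ≡ 1, so inverse 111.
N/179 = 7375725; 7375725 ≡ 30 (mod 179); 30·6 ≡ 1, so inverse 6.
N/49 = 26943975; 26943975 ≡ 2 (mod 49); 2·25 ≡ 1, so inverse 25.
N/27 = 48898325; 48898325 ≡ 2 (mod 27); 2·14 ≡ 1, so inverse 14.
a ≡ 6·52810191·11 + 171·5920425·111 + 86·7375725·6 + 29·26943975·25 + 22·48898325·14 = 154261999606.
154261999606 mod 1320254775 = 1112445706.

1112445706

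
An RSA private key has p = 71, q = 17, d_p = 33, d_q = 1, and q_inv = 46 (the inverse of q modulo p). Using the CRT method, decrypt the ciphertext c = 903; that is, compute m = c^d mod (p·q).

m₁ = c^(d_p) mod p: c ≡ 51 (mod 71), and 51^33 mod 71 = 41.
m₂ = c^(d_q) mod q: c ≡ 2 (mod 17), and 2^1 mod 17 = 2.
h = q_inv·(m₁ − m₂) mod p = 46·(41 − 2) mod 71 = 19.
m = m₂ + h·q = 2 + 19·17 = 325.

325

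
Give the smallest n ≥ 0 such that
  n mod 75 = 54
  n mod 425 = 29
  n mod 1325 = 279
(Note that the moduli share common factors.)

gcd(75, 425) = 25 and 25 | (29 − 54), so the pair is consistent; merging gives n ≡ 879 (mod 1275), where 1275 = lcm(75, 425).
gcd(1275, 1325) = 25 and 25 | (279 − 879), so the pair is consistent; merging gives n ≡ 16179 (mod 67575), where 67575 = lcm(1275, 1325).
The solution is unique modulo lcm(75, 425, 1325) = 67575.

16179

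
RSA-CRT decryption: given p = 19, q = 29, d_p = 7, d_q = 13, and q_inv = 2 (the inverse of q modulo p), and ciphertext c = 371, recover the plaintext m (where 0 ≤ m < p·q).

m₁ = c^(d_p) mod p: c ≡ 10 (mod 19), and 10^7 mod 19 = 15.
m₂ = c^(d_q) mod q: c ≡ 23 (mod 29), and 23^13 mod 29 = 24.
h = q_inv·(m₁ − m₂) mod p = 2·(15 − 24) mod 19 = 1.
m = m₂ + h·q = 24 + 1·29 = 53.

53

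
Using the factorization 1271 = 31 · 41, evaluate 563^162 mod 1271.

900

Mod 31: 563 ≡ 5; by Fermat, exponent reduces to 162 mod 30 = 12; 5^12 ≡ 1 (mod 31).
Mod 41: 563 ≡ 30; by Fermat, exponent reduces to 162 mod 40 = 2; 30^2 ≡ 39 (mod 41).
Combine by CRT: x ≡ 1 (mod 31), x ≡ 39 (mod 41) ⇒ x ≡ 900 (mod 1271).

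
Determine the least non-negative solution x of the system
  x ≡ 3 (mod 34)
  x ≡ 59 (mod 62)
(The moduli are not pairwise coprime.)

989

Combine the congruences pairwise.
gcd(34, 62) = 2 and 2 | (59 − 3), so the pair is consistent; merging gives x ≡ 989 (mod 1054), where 1054 = lcm(34, 62).
The solution is unique modulo lcm(34, 62) = 1054.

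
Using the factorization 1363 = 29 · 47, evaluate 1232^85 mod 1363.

681

Mod 29: 1232 ≡ 14; by Fermat, exponent reduces to 85 mod 28 = 1; 14^1 ≡ 14 (mod 29).
Mod 47: 1232 ≡ 10; by Fermat, exponent reduces to 85 mod 46 = 39; 10^39 ≡ 23 (mod 47).
Combine by CRT: x ≡ 14 (mod 29), x ≡ 23 (mod 47) ⇒ x ≡ 681 (mod 1363).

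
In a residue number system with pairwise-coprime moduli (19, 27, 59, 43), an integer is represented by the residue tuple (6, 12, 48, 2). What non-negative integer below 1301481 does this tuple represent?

123240

Combine the congruences pairwise.
From x ≡ 6 (mod 19) write x = 6 + 19t. Substituting into x ≡ 12 (mod 27) gives 19t ≡ 6 (mod 27), and since 19⁻¹ ≡ 10 (mod 27), t ≡ 6. Hence x ≡ 6 + 19·6 = 120 (mod 513).
From x ≡ 120 (mod 513) write x = 120 + 513t. Substituting into x ≡ 48 (mod 59) gives 513t ≡ 46 (mod 59), and since 41⁻¹ ≡ 36 (mod 59), t ≡ 4. Hence x ≡ 120 + 513·4 = 2172 (mod 30267).
From x ≡ 2172 (mod 30267) write x = 2172 + 30267t. Substituting into x ≡ 2 (mod 43) gives 30267t ≡ 23 (mod 43), and since 38⁻¹ ≡ 17 (mod 43), t ≡ 4. Hence x ≡ 2172 + 30267·4 = 123240 (mod 1301481).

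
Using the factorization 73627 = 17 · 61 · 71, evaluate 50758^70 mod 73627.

Mod 17: 50758 ≡ 13; by Fermat, exponent reduces to 70 mod 16 = 6; 13^6 ≡ 16 (mod 17).
Mod 61: 50758 ≡ 6; by Fermat, exponent reduces to 70 mod 60 = 10; 6^10 ≡ 48 (mod 61).
Mod 71: 50758 ≡ 64; since 70 | 70, by Fermat 64^70 ≡ 1 (mod 71).
Combine by CRT: x ≡ 16 (mod 17), x ≡ 48 (mod 61), x ≡ 1 (mod 71) ⇒ x ≡ 23289 (mod 73627).

23289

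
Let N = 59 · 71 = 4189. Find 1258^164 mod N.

3385

Mod 59: 1258 ≡ 19; by Fermat, exponent reduces to 164 mod 58 = 48; 19^48 ≡ 22 (mod 59).
Mod 71: 1258 ≡ 51; by Fermat, exponent reduces to 164 mod 70 = 24; 51^24 ≡ 48 (mod 71).
Combine by CRT: x ≡ 22 (mod 59), x ≡ 48 (mod 71) ⇒ x ≡ 3385 (mod 4189).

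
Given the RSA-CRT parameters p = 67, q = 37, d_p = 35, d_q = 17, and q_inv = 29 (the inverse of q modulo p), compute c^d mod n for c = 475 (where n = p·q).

438

m₁ = c^(d_p) mod p: c ≡ 6 (mod 67), and 6^35 mod 67 = 36.
m₂ = c^(d_q) mod q: c ≡ 31 (mod 37), and 31^17 mod 37 = 31.
h = q_inv·(m₁ − m₂) mod p = 29·(36 − 31) mod 67 = 11.
m = m₂ + h·q = 31 + 11·37 = 438.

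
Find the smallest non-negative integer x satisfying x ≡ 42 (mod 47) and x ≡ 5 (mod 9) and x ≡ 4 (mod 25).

5729

The moduli are pairwise coprime; N = 47·9·25 = 10575.
N/47 = 225; 225 ≡ 37 (mod 47); 37·14 ≡ 1, so inverse 14.
N/9 = 1175; 1175 ≡ 5 (mod 9); 5·2 ≡ 1, so inverse 2.
N/25 = 423; 423 ≡ 23 (mod 25); 23·12 ≡ 1, so inverse 12.
x ≡ 42·225·14 + 5·1175·2 + 4·423·12 = 164354.
164354 mod 10575 = 5729.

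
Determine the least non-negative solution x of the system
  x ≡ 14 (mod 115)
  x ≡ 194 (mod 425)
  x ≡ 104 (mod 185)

123869

gcd(115, 425) = 5 and 5 | (194 − 14), so the pair is consistent; merging gives x ≡ 6569 (mod 9775), where 9775 = lcm(115, 425).
gcd(9775, 185) = 5 and 5 | (104 − 6569), so the pair is consistent; merging gives x ≡ 123869 (mod 361675), where 361675 = lcm(9775, 185).
The solution is unique modulo lcm(115, 425, 185) = 361675.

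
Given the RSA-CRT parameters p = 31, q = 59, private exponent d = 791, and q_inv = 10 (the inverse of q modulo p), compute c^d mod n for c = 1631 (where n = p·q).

d_p = d mod (p−1) = 791 mod 30 = 11; d_q = d mod (q−1) = 37.
m₁ = c^(d_p) mod p: c ≡ 19 (mod 31), and 19^11 mod 31 = 10.
m₂ = c^(d_q) mod q: c ≡ 38 (mod 59), and 38^37 mod 59 = 6.
h = q_inv·(m₁ − m₂) mod p = 10·(10 − 6) mod 31 = 9.
m = m₂ + h·q = 6 + 9·59 = 537.

537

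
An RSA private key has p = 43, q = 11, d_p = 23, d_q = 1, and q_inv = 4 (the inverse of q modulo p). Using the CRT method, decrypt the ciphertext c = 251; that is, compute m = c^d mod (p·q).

350

m₁ = c^(d_p) mod p: c ≡ 36 (mod 43), and 36^23 mod 43 = 6.
m₂ = c^(d_q) mod q: c ≡ 9 (mod 11), and 9^1 mod 11 = 9.
h = q_inv·(m₁ − m₂) mod p = 4·(6 − 9) mod 43 = 31.
m = m₂ + h·q = 9 + 31·11 = 350.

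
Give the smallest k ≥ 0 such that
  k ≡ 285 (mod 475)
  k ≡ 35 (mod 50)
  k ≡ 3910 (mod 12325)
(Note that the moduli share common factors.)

385985

gcd(475, 50) = 25 and 25 | (35 − 285), so the pair is consistent; merging gives k ≡ 285 (mod 950), where 950 = lcm(475, 50).
gcd(950, 12325) = 25 and 25 | (3910 − 285), so the pair is consistent; merging gives k ≡ 385985 (mod 468350), where 468350 = lcm(950, 12325).
The solution is unique modulo lcm(475, 50, 12325) = 468350.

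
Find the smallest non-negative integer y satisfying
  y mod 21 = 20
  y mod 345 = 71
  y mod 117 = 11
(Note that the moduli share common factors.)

Combine the congruences pairwise.
gcd(21, 345) = 3 and 3 | (71 − 20), so the pair is consistent; merging gives y ≡ 2141 (mod 2415), where 2415 = lcm(21, 345).
gcd(2415, 117) = 3 and 3 | (11 − 2141), so the pair is consistent; merging gives y ≡ 84251 (mod 94185), where 94185 = lcm(2415, 117).
The solution is unique modulo lcm(21, 345, 117) = 94185.

84251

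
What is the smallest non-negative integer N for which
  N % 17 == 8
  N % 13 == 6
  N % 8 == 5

From N ≡ 8 (mod 17) write N = 8 + 17t. Substituting into N ≡ 6 (mod 13) gives 17t ≡ 11 (mod 13), and since 4⁻¹ ≡ 10 (mod 13), t ≡ 6. Hence N ≡ 8 + 17·6 = 110 (mod 221).
From N ≡ 110 (mod 221) write N = 110 + 221t. Substituting into N ≡ 5 (mod 8) gives 221t ≡ 7 (mod 8), and since 5⁻¹ ≡ 5 (mod 8), t ≡ 3. Hence N ≡ 110 + 221·3 = 773 (mod 1768).

773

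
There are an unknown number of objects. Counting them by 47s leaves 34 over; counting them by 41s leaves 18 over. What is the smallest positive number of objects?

551

From N ≡ 34 (mod 47) write N = 34 + 47t. Substituting into N ≡ 18 (mod 41) gives 47t ≡ 25 (mod 41), and since 6⁻¹ ≡ 7 (mod 41), t ≡ 11. Hence N ≡ 34 + 47·11 = 551 (mod 1927).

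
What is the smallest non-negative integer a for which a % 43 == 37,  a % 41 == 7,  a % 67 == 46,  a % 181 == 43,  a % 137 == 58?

The moduli are pairwise coprime; N = 43·41·67·181·137 = 2929046437.
N/43 = 68117359; 68117359 ≡ 27 (mod 43); 27·8 ≡ 1, so inverse 8.
N/41 = 71440157; 71440157 ≡ 35 (mod 41); 35·34 ≡ 1, so inverse 34.
N/67 = 43717111; 43717111 ≡ 13 (mod 67); 13·31 ≡ 1, so inverse 31.
N/181 = 16182577; 16182577 ≡ 91 (mod 181); 91·2 ≡ 1, so inverse 2.
N/137 = 21379901; 21379901 ≡ 92 (mod 137); 92·70 ≡ 1, so inverse 70.
a ≡ 37·68117359·8 + 7·71440157·34 + 46·43717111·31 + 43·16182577·2 + 58·21379901·70 = 187700195598.
187700195598 mod 2929046437 = 241223630.

241223630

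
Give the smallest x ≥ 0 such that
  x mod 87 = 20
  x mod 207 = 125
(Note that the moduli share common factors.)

gcd(87, 207) = 3 and 3 | (125 − 20), so the pair is consistent; merging gives x ≡ 2195 (mod 6003), where 6003 = lcm(87, 207).
The solution is unique modulo lcm(87, 207) = 6003.

2195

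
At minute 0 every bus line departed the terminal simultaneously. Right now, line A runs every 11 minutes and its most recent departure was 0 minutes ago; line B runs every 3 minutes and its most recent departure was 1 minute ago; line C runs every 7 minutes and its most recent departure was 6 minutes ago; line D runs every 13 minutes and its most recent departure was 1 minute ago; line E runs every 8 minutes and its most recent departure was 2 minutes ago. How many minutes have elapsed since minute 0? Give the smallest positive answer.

1210

The moduli are pairwise coprime; N = 11·3·7·13·8 = 24024.
N/11 = 2184; 2184 ≡ 6 (mod 11); 6·2 ≡ 1, so inverse 2.
N/3 = 8008; 8008 ≡ 1 (mod 3), inverse 1.
N/7 = 3432; 3432 ≡ 2 (mod 7); 2·4 ≡ 1, so inverse 4.
N/13 = 1848; 1848 ≡ 2 (mod 13); 2·7 ≡ 1, so inverse 7.
N/8 = 3003; 3003 ≡ 3 (mod 8); 3·3 ≡ 1, so inverse 3.
t ≡ 0·2184·2 + 1·8008·1 + 6·3432·4 + 1·1848·7 + 2·3003·3 = 121330.
121330 mod 24024 = 1210.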